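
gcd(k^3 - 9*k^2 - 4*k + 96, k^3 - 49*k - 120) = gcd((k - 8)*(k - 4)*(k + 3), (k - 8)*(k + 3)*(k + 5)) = k^2 - 5*k - 24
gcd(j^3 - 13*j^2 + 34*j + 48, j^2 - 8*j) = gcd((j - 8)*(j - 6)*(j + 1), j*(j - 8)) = j - 8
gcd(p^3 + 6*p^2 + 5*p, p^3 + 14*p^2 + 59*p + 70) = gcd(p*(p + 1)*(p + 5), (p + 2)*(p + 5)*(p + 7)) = p + 5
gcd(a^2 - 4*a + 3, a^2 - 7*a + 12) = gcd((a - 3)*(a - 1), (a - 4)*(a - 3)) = a - 3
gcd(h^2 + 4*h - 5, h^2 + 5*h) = h + 5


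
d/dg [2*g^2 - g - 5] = 4*g - 1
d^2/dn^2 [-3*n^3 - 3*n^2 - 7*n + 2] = -18*n - 6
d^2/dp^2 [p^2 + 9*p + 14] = 2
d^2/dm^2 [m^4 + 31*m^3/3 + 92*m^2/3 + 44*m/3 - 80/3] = 12*m^2 + 62*m + 184/3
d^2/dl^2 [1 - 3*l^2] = -6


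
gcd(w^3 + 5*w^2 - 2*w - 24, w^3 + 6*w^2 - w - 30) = w^2 + w - 6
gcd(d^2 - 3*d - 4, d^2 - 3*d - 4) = d^2 - 3*d - 4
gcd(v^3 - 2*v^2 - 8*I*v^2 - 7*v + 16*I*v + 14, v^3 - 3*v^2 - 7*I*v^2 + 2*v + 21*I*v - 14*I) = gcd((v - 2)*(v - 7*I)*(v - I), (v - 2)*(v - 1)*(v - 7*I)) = v^2 + v*(-2 - 7*I) + 14*I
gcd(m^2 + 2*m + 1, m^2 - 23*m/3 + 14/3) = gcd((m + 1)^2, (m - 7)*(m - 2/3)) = 1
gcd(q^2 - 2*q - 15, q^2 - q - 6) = 1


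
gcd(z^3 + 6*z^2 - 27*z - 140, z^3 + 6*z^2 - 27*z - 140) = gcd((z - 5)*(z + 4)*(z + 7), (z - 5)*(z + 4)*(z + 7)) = z^3 + 6*z^2 - 27*z - 140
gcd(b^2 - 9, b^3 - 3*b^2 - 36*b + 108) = b - 3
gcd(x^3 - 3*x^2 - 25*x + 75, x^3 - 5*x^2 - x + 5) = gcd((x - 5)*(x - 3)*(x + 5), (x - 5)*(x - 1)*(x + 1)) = x - 5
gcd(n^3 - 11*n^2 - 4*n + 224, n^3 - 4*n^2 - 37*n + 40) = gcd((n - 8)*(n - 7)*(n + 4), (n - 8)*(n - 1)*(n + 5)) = n - 8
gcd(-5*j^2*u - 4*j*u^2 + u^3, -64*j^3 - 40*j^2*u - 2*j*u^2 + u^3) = 1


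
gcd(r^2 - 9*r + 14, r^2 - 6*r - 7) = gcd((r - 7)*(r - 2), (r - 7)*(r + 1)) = r - 7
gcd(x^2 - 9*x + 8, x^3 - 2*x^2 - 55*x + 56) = x^2 - 9*x + 8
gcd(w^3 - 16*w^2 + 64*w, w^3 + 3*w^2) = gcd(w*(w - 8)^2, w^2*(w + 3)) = w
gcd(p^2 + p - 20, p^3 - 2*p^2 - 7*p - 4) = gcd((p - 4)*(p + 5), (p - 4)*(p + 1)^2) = p - 4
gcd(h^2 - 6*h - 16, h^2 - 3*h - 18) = 1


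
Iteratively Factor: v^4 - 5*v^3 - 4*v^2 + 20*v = (v - 2)*(v^3 - 3*v^2 - 10*v) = v*(v - 2)*(v^2 - 3*v - 10) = v*(v - 2)*(v + 2)*(v - 5)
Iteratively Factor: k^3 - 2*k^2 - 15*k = (k - 5)*(k^2 + 3*k) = k*(k - 5)*(k + 3)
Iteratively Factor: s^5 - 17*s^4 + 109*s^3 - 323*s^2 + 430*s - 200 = (s - 5)*(s^4 - 12*s^3 + 49*s^2 - 78*s + 40) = (s - 5)*(s - 4)*(s^3 - 8*s^2 + 17*s - 10) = (s - 5)*(s - 4)*(s - 1)*(s^2 - 7*s + 10) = (s - 5)^2*(s - 4)*(s - 1)*(s - 2)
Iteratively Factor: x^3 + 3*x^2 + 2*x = (x + 1)*(x^2 + 2*x) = x*(x + 1)*(x + 2)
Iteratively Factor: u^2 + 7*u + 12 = (u + 4)*(u + 3)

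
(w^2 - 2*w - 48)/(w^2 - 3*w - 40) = (w + 6)/(w + 5)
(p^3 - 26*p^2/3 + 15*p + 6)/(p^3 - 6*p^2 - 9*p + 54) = (p + 1/3)/(p + 3)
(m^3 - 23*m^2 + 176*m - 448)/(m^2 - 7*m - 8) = (m^2 - 15*m + 56)/(m + 1)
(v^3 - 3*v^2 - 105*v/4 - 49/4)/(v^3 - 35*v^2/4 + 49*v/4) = (4*v^2 + 16*v + 7)/(v*(4*v - 7))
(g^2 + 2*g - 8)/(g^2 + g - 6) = (g + 4)/(g + 3)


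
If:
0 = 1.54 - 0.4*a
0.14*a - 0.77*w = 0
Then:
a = 3.85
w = 0.70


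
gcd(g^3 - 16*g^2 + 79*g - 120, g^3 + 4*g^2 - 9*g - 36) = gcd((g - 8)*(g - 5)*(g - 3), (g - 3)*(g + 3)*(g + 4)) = g - 3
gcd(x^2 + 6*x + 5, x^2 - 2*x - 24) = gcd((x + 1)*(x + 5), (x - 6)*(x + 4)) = 1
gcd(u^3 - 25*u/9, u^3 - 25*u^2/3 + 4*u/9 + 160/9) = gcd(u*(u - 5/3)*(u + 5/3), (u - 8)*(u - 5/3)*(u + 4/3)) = u - 5/3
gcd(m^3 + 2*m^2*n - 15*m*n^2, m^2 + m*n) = m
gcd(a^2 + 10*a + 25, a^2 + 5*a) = a + 5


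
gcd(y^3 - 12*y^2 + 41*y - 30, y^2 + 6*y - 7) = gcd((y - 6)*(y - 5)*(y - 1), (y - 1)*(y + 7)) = y - 1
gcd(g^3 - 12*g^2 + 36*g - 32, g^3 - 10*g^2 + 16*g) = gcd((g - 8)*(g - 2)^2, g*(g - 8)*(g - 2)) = g^2 - 10*g + 16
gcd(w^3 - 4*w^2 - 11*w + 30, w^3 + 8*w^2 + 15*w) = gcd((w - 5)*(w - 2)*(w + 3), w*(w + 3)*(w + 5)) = w + 3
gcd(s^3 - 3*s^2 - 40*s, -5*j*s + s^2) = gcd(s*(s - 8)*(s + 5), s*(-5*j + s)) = s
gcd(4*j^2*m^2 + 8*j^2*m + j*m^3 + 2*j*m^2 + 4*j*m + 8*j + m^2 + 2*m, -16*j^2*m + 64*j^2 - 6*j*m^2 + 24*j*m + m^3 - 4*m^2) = 1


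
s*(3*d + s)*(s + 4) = 3*d*s^2 + 12*d*s + s^3 + 4*s^2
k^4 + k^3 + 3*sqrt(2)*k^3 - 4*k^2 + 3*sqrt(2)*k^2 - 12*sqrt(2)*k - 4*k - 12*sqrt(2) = (k - 2)*(k + 1)*(k + 2)*(k + 3*sqrt(2))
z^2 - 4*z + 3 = (z - 3)*(z - 1)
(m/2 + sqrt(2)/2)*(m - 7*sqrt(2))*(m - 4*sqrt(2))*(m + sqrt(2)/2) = m^4/2 - 19*sqrt(2)*m^3/4 + 12*m^2 + 73*sqrt(2)*m/2 + 28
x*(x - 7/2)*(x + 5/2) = x^3 - x^2 - 35*x/4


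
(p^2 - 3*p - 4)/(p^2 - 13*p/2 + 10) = 2*(p + 1)/(2*p - 5)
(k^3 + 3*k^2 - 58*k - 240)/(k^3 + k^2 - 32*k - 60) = (k^2 - 2*k - 48)/(k^2 - 4*k - 12)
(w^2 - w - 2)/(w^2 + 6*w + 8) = (w^2 - w - 2)/(w^2 + 6*w + 8)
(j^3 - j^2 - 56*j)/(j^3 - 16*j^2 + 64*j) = (j + 7)/(j - 8)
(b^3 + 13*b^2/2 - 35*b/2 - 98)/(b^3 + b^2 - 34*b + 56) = (b + 7/2)/(b - 2)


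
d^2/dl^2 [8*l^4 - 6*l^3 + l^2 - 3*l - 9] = 96*l^2 - 36*l + 2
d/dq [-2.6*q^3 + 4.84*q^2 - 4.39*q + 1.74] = -7.8*q^2 + 9.68*q - 4.39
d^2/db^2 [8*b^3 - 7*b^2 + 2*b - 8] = 48*b - 14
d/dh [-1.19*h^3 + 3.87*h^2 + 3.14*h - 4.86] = -3.57*h^2 + 7.74*h + 3.14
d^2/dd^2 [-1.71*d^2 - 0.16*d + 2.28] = -3.42000000000000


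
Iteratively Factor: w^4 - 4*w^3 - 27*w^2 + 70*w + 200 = (w - 5)*(w^3 + w^2 - 22*w - 40) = (w - 5)*(w + 2)*(w^2 - w - 20) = (w - 5)*(w + 2)*(w + 4)*(w - 5)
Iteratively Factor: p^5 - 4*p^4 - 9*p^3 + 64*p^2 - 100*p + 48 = (p + 4)*(p^4 - 8*p^3 + 23*p^2 - 28*p + 12) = (p - 3)*(p + 4)*(p^3 - 5*p^2 + 8*p - 4) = (p - 3)*(p - 2)*(p + 4)*(p^2 - 3*p + 2) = (p - 3)*(p - 2)^2*(p + 4)*(p - 1)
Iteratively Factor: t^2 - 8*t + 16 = (t - 4)*(t - 4)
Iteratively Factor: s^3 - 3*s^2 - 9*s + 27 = (s - 3)*(s^2 - 9) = (s - 3)^2*(s + 3)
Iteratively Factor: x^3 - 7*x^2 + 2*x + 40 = (x + 2)*(x^2 - 9*x + 20) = (x - 4)*(x + 2)*(x - 5)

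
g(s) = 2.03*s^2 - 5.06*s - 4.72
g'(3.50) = 9.15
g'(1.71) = 1.88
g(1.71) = -7.44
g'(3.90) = 10.77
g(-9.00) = 205.25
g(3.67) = 4.05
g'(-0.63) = -7.62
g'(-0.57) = -7.37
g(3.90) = 6.42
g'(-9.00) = -41.60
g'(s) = 4.06*s - 5.06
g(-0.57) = -1.18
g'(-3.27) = -18.34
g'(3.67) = 9.84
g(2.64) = -3.93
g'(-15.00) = -65.96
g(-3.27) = 33.53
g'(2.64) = 5.66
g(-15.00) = 527.93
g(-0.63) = -0.73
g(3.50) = 2.44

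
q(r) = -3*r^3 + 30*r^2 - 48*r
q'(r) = -9*r^2 + 60*r - 48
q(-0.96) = 76.38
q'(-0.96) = -113.89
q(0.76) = -20.47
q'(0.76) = -7.60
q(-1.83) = 206.69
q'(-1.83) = -187.94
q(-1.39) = 132.74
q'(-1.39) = -148.79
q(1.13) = -20.26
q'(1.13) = 8.31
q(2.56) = 23.40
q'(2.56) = 46.62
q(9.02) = -193.76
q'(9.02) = -239.04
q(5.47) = 144.07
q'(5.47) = 10.91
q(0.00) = 0.00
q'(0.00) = -48.00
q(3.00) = 45.00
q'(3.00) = 51.00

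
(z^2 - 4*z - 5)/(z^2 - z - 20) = (z + 1)/(z + 4)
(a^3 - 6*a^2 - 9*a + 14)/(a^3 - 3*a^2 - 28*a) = (a^2 + a - 2)/(a*(a + 4))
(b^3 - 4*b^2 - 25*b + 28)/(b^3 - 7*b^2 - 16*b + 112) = (b - 1)/(b - 4)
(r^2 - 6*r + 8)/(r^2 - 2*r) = (r - 4)/r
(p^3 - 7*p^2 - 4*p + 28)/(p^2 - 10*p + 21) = (p^2 - 4)/(p - 3)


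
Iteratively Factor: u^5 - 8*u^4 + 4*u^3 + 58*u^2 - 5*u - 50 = (u + 1)*(u^4 - 9*u^3 + 13*u^2 + 45*u - 50) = (u - 5)*(u + 1)*(u^3 - 4*u^2 - 7*u + 10) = (u - 5)*(u + 1)*(u + 2)*(u^2 - 6*u + 5) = (u - 5)^2*(u + 1)*(u + 2)*(u - 1)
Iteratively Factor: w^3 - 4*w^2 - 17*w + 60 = (w + 4)*(w^2 - 8*w + 15) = (w - 5)*(w + 4)*(w - 3)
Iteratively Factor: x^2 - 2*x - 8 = (x - 4)*(x + 2)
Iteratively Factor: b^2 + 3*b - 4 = (b + 4)*(b - 1)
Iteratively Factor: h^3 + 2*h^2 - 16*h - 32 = (h - 4)*(h^2 + 6*h + 8) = (h - 4)*(h + 2)*(h + 4)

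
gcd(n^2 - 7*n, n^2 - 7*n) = n^2 - 7*n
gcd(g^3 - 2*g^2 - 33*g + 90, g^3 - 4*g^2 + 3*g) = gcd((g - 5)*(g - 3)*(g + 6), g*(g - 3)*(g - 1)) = g - 3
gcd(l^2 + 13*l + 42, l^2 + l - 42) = l + 7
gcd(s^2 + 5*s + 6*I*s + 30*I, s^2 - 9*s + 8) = 1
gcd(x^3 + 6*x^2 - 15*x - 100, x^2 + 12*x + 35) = x + 5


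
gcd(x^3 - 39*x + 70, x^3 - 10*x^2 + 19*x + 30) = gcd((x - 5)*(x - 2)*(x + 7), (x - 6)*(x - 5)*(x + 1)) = x - 5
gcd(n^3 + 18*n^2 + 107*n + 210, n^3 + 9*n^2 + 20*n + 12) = n + 6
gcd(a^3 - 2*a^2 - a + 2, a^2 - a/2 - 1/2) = a - 1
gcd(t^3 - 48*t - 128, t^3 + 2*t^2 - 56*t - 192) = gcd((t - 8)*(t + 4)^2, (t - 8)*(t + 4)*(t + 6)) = t^2 - 4*t - 32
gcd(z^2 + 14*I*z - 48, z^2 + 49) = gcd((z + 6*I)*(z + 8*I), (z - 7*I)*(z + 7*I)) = 1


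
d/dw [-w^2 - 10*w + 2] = -2*w - 10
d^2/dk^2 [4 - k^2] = -2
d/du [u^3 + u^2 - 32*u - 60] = 3*u^2 + 2*u - 32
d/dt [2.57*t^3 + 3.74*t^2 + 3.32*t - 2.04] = 7.71*t^2 + 7.48*t + 3.32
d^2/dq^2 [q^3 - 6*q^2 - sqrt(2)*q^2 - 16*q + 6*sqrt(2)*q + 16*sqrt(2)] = 6*q - 12 - 2*sqrt(2)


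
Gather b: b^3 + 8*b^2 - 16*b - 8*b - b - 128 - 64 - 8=b^3 + 8*b^2 - 25*b - 200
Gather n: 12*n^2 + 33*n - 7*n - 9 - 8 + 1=12*n^2 + 26*n - 16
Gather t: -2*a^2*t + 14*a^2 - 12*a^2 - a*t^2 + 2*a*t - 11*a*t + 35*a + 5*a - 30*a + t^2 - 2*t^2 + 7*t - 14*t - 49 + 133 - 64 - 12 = 2*a^2 + 10*a + t^2*(-a - 1) + t*(-2*a^2 - 9*a - 7) + 8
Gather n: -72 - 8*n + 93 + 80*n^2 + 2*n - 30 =80*n^2 - 6*n - 9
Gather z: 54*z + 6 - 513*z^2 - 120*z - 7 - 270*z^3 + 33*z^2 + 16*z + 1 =-270*z^3 - 480*z^2 - 50*z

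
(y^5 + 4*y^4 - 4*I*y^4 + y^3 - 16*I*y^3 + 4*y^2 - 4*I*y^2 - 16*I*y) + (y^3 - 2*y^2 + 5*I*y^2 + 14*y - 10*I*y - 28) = y^5 + 4*y^4 - 4*I*y^4 + 2*y^3 - 16*I*y^3 + 2*y^2 + I*y^2 + 14*y - 26*I*y - 28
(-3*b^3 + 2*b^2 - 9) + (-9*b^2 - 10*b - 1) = -3*b^3 - 7*b^2 - 10*b - 10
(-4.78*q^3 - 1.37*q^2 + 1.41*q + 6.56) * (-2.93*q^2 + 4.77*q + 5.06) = 14.0054*q^5 - 18.7865*q^4 - 34.853*q^3 - 19.4273*q^2 + 38.4258*q + 33.1936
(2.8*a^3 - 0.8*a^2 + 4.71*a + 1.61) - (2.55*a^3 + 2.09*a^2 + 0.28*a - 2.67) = 0.25*a^3 - 2.89*a^2 + 4.43*a + 4.28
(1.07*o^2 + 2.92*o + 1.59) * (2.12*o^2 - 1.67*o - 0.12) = 2.2684*o^4 + 4.4035*o^3 - 1.634*o^2 - 3.0057*o - 0.1908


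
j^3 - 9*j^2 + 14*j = j*(j - 7)*(j - 2)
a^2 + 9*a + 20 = (a + 4)*(a + 5)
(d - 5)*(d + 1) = d^2 - 4*d - 5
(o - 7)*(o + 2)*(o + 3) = o^3 - 2*o^2 - 29*o - 42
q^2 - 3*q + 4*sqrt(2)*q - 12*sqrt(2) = (q - 3)*(q + 4*sqrt(2))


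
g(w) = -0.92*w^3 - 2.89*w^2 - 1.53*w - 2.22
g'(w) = -2.76*w^2 - 5.78*w - 1.53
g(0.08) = -2.36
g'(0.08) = -2.01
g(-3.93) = 15.00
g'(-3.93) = -21.44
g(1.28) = -10.84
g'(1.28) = -13.45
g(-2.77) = -0.60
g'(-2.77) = -6.70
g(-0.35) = -2.00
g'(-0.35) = 0.15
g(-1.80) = -3.46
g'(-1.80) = -0.07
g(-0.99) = -2.65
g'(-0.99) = 1.49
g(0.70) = -5.02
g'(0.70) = -6.93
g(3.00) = -57.66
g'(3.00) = -43.71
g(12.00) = -2026.50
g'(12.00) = -468.33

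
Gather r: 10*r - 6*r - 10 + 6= 4*r - 4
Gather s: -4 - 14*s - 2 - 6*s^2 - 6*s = -6*s^2 - 20*s - 6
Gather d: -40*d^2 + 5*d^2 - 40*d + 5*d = -35*d^2 - 35*d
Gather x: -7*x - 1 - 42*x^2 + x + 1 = -42*x^2 - 6*x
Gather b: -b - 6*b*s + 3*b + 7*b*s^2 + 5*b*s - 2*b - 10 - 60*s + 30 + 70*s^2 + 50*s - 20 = b*(7*s^2 - s) + 70*s^2 - 10*s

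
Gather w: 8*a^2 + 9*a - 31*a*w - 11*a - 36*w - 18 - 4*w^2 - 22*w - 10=8*a^2 - 2*a - 4*w^2 + w*(-31*a - 58) - 28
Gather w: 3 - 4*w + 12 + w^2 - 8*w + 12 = w^2 - 12*w + 27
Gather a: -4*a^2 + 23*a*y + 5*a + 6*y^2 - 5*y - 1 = -4*a^2 + a*(23*y + 5) + 6*y^2 - 5*y - 1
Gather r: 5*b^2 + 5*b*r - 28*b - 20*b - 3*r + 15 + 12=5*b^2 - 48*b + r*(5*b - 3) + 27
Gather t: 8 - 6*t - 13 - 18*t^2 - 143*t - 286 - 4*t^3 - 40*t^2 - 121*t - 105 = -4*t^3 - 58*t^2 - 270*t - 396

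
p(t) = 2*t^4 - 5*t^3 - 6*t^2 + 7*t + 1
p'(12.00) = 11527.00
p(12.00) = 32053.00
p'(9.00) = 4516.00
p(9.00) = 9055.00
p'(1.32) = -16.58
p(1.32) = -5.64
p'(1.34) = -16.77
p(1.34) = -5.98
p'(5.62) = 885.83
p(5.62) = 958.46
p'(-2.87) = -271.23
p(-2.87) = 185.38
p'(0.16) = 4.73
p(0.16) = 1.95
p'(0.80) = -8.10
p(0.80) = 1.02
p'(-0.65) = 6.27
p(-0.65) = -4.35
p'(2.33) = -1.20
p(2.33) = -19.56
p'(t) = 8*t^3 - 15*t^2 - 12*t + 7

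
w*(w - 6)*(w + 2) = w^3 - 4*w^2 - 12*w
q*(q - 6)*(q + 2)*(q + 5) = q^4 + q^3 - 32*q^2 - 60*q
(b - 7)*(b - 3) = b^2 - 10*b + 21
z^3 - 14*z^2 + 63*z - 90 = (z - 6)*(z - 5)*(z - 3)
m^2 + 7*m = m*(m + 7)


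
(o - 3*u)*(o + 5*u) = o^2 + 2*o*u - 15*u^2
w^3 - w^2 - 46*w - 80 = (w - 8)*(w + 2)*(w + 5)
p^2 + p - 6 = (p - 2)*(p + 3)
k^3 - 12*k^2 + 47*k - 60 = (k - 5)*(k - 4)*(k - 3)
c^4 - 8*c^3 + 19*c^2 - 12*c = c*(c - 4)*(c - 3)*(c - 1)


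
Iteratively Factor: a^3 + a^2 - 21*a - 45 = (a + 3)*(a^2 - 2*a - 15) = (a - 5)*(a + 3)*(a + 3)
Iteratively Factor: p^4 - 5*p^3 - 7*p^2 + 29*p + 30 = (p - 5)*(p^3 - 7*p - 6) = (p - 5)*(p + 1)*(p^2 - p - 6) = (p - 5)*(p - 3)*(p + 1)*(p + 2)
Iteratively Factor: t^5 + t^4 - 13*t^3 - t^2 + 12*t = (t - 1)*(t^4 + 2*t^3 - 11*t^2 - 12*t) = (t - 1)*(t + 4)*(t^3 - 2*t^2 - 3*t) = (t - 3)*(t - 1)*(t + 4)*(t^2 + t) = t*(t - 3)*(t - 1)*(t + 4)*(t + 1)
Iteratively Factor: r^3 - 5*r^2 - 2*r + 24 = (r + 2)*(r^2 - 7*r + 12) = (r - 3)*(r + 2)*(r - 4)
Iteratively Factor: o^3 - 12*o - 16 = (o + 2)*(o^2 - 2*o - 8) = (o + 2)^2*(o - 4)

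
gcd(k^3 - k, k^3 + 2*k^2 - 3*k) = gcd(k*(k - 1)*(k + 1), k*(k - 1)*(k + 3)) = k^2 - k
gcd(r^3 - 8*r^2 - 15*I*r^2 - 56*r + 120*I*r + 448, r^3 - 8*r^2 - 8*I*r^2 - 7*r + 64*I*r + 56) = r^2 + r*(-8 - 7*I) + 56*I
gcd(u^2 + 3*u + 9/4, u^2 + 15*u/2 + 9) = u + 3/2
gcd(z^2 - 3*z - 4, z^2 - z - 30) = 1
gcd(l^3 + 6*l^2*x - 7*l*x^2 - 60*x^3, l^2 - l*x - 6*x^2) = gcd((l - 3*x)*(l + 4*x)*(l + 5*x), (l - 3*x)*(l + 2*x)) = -l + 3*x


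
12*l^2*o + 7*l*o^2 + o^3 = o*(3*l + o)*(4*l + o)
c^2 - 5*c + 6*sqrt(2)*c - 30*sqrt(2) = (c - 5)*(c + 6*sqrt(2))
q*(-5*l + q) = -5*l*q + q^2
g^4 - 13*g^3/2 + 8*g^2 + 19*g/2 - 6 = (g - 4)*(g - 3)*(g - 1/2)*(g + 1)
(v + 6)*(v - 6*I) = v^2 + 6*v - 6*I*v - 36*I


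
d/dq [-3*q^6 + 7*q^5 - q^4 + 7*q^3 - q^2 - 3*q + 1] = -18*q^5 + 35*q^4 - 4*q^3 + 21*q^2 - 2*q - 3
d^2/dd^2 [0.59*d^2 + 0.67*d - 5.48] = 1.18000000000000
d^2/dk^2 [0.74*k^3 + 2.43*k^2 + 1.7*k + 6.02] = 4.44*k + 4.86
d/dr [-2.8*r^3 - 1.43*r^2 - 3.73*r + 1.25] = -8.4*r^2 - 2.86*r - 3.73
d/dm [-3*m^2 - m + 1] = -6*m - 1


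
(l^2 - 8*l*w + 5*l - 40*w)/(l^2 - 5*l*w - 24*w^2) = (l + 5)/(l + 3*w)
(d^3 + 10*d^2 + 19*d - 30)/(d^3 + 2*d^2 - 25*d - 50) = (d^2 + 5*d - 6)/(d^2 - 3*d - 10)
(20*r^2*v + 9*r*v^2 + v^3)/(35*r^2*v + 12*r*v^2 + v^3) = (4*r + v)/(7*r + v)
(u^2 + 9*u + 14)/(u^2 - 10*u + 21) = (u^2 + 9*u + 14)/(u^2 - 10*u + 21)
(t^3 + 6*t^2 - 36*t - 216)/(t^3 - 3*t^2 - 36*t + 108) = (t + 6)/(t - 3)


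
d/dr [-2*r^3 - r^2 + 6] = 2*r*(-3*r - 1)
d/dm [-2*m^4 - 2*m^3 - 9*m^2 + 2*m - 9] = -8*m^3 - 6*m^2 - 18*m + 2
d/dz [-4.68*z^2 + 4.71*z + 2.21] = 4.71 - 9.36*z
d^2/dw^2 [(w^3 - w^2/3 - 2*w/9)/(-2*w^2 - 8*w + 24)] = 2*(-131*w^3 + 702*w^2 - 1908*w + 264)/(9*(w^6 + 12*w^5 + 12*w^4 - 224*w^3 - 144*w^2 + 1728*w - 1728))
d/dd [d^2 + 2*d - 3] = 2*d + 2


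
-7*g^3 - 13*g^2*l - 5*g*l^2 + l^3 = (-7*g + l)*(g + l)^2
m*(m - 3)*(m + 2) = m^3 - m^2 - 6*m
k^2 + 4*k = k*(k + 4)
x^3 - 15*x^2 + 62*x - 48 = (x - 8)*(x - 6)*(x - 1)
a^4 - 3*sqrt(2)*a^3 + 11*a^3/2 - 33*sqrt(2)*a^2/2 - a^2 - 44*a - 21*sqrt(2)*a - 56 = (a + 2)*(a + 7/2)*(a - 4*sqrt(2))*(a + sqrt(2))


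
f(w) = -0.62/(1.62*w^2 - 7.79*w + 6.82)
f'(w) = -0.62*(7.79 - 3.24*w)/(1.62*w^2 - 7.79*w + 6.82)^2 = (2.0088*w - 4.8298)/(1.62*w^2 - 7.79*w + 6.82)^2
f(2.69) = 0.26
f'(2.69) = 0.10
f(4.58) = -0.12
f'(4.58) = 0.17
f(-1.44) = -0.03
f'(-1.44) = -0.02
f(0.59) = -0.22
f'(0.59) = -0.47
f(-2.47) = -0.02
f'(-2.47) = -0.01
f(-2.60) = -0.02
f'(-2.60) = -0.01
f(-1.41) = -0.03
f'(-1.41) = -0.02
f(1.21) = 2.65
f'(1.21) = -43.79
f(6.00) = -0.03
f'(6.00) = 0.02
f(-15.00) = -0.00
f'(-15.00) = -0.00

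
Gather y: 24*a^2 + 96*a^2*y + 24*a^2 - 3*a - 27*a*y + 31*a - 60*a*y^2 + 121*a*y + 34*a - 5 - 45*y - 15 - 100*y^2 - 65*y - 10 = 48*a^2 + 62*a + y^2*(-60*a - 100) + y*(96*a^2 + 94*a - 110) - 30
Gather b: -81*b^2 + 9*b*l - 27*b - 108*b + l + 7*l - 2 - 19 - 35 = -81*b^2 + b*(9*l - 135) + 8*l - 56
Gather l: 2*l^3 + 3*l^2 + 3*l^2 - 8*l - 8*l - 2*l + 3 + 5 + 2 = 2*l^3 + 6*l^2 - 18*l + 10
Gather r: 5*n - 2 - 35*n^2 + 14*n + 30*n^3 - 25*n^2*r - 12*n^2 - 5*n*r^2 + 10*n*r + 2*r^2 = 30*n^3 - 47*n^2 + 19*n + r^2*(2 - 5*n) + r*(-25*n^2 + 10*n) - 2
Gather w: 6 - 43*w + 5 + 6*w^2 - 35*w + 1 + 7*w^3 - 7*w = 7*w^3 + 6*w^2 - 85*w + 12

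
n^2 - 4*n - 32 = (n - 8)*(n + 4)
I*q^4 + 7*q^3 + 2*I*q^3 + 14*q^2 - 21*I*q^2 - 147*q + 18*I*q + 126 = (q - 3)*(q + 6)*(q - 7*I)*(I*q - I)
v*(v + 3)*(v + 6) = v^3 + 9*v^2 + 18*v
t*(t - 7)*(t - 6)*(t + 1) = t^4 - 12*t^3 + 29*t^2 + 42*t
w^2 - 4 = (w - 2)*(w + 2)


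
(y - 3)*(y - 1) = y^2 - 4*y + 3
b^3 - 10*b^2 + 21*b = b*(b - 7)*(b - 3)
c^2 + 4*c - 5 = (c - 1)*(c + 5)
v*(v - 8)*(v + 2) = v^3 - 6*v^2 - 16*v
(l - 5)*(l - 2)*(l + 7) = l^3 - 39*l + 70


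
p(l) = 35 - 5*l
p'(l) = -5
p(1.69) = 26.55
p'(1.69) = -5.00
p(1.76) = 26.20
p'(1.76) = -5.00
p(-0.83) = 39.15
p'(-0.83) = -5.00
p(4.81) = 10.95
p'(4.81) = -5.00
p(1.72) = 26.40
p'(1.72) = -5.00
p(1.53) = 27.35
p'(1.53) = -5.00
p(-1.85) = 44.25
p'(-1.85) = -5.00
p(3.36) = 18.20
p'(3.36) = -5.00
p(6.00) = 5.00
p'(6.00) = -5.00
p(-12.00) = 95.00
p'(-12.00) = -5.00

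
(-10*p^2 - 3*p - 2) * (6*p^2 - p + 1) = -60*p^4 - 8*p^3 - 19*p^2 - p - 2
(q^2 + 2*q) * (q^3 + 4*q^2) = q^5 + 6*q^4 + 8*q^3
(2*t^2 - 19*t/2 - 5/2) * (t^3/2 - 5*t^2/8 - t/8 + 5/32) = t^5 - 6*t^4 + 71*t^3/16 + 49*t^2/16 - 75*t/64 - 25/64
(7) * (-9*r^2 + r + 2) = -63*r^2 + 7*r + 14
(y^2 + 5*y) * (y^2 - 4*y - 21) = y^4 + y^3 - 41*y^2 - 105*y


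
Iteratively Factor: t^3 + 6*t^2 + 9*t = (t + 3)*(t^2 + 3*t) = (t + 3)^2*(t)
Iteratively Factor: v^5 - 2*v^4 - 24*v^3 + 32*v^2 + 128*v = (v + 2)*(v^4 - 4*v^3 - 16*v^2 + 64*v) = (v + 2)*(v + 4)*(v^3 - 8*v^2 + 16*v) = (v - 4)*(v + 2)*(v + 4)*(v^2 - 4*v) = (v - 4)^2*(v + 2)*(v + 4)*(v)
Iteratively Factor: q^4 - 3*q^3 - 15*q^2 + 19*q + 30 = (q + 1)*(q^3 - 4*q^2 - 11*q + 30) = (q + 1)*(q + 3)*(q^2 - 7*q + 10) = (q - 5)*(q + 1)*(q + 3)*(q - 2)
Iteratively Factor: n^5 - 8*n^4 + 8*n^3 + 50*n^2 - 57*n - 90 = (n + 1)*(n^4 - 9*n^3 + 17*n^2 + 33*n - 90) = (n - 5)*(n + 1)*(n^3 - 4*n^2 - 3*n + 18) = (n - 5)*(n - 3)*(n + 1)*(n^2 - n - 6) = (n - 5)*(n - 3)*(n + 1)*(n + 2)*(n - 3)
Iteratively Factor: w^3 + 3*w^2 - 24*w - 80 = (w + 4)*(w^2 - w - 20) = (w - 5)*(w + 4)*(w + 4)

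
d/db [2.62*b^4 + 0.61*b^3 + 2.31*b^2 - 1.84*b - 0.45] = 10.48*b^3 + 1.83*b^2 + 4.62*b - 1.84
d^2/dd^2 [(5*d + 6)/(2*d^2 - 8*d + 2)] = ((14 - 15*d)*(d^2 - 4*d + 1) + (d - 2)^2*(20*d + 24))/(d^2 - 4*d + 1)^3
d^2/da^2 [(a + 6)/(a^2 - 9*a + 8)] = 2*(3*(1 - a)*(a^2 - 9*a + 8) + (a + 6)*(2*a - 9)^2)/(a^2 - 9*a + 8)^3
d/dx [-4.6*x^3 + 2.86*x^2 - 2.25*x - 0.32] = -13.8*x^2 + 5.72*x - 2.25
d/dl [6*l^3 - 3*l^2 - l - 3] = 18*l^2 - 6*l - 1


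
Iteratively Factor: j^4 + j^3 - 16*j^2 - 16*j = (j - 4)*(j^3 + 5*j^2 + 4*j) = (j - 4)*(j + 4)*(j^2 + j) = j*(j - 4)*(j + 4)*(j + 1)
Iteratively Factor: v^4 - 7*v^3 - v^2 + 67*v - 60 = (v - 5)*(v^3 - 2*v^2 - 11*v + 12) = (v - 5)*(v - 4)*(v^2 + 2*v - 3) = (v - 5)*(v - 4)*(v + 3)*(v - 1)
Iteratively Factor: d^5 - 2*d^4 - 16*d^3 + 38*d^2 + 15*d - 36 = (d - 1)*(d^4 - d^3 - 17*d^2 + 21*d + 36) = (d - 3)*(d - 1)*(d^3 + 2*d^2 - 11*d - 12) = (d - 3)*(d - 1)*(d + 4)*(d^2 - 2*d - 3) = (d - 3)^2*(d - 1)*(d + 4)*(d + 1)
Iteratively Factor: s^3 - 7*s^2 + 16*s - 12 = (s - 3)*(s^2 - 4*s + 4) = (s - 3)*(s - 2)*(s - 2)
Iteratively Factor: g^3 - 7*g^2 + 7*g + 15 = (g - 5)*(g^2 - 2*g - 3) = (g - 5)*(g + 1)*(g - 3)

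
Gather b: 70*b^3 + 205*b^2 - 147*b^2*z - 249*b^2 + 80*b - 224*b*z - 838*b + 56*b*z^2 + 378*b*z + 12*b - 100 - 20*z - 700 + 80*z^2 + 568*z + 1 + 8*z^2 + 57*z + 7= 70*b^3 + b^2*(-147*z - 44) + b*(56*z^2 + 154*z - 746) + 88*z^2 + 605*z - 792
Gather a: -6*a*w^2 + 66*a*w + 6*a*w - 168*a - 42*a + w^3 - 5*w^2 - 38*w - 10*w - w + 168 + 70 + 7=a*(-6*w^2 + 72*w - 210) + w^3 - 5*w^2 - 49*w + 245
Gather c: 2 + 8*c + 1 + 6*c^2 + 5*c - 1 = 6*c^2 + 13*c + 2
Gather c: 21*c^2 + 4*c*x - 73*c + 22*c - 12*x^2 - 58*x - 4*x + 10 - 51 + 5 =21*c^2 + c*(4*x - 51) - 12*x^2 - 62*x - 36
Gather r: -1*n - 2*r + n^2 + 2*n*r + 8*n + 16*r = n^2 + 7*n + r*(2*n + 14)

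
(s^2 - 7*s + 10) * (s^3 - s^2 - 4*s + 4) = s^5 - 8*s^4 + 13*s^3 + 22*s^2 - 68*s + 40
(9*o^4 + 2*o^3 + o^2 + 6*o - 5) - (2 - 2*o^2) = 9*o^4 + 2*o^3 + 3*o^2 + 6*o - 7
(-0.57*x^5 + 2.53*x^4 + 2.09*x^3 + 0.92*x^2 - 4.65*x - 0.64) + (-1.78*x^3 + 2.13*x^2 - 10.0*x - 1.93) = -0.57*x^5 + 2.53*x^4 + 0.31*x^3 + 3.05*x^2 - 14.65*x - 2.57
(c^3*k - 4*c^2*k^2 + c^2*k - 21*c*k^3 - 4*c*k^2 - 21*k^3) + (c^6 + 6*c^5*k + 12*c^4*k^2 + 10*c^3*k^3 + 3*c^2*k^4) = c^6 + 6*c^5*k + 12*c^4*k^2 + 10*c^3*k^3 + c^3*k + 3*c^2*k^4 - 4*c^2*k^2 + c^2*k - 21*c*k^3 - 4*c*k^2 - 21*k^3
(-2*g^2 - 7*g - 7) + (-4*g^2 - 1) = -6*g^2 - 7*g - 8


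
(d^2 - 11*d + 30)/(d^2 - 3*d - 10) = (d - 6)/(d + 2)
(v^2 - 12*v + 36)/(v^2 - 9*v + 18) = (v - 6)/(v - 3)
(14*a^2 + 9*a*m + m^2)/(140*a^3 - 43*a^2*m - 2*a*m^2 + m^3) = (2*a + m)/(20*a^2 - 9*a*m + m^2)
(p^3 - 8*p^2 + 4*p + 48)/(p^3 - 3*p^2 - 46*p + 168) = (p + 2)/(p + 7)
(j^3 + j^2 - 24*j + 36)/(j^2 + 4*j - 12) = j - 3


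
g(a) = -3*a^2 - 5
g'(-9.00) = 54.00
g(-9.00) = -248.00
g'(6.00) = -36.00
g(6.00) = -113.00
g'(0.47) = -2.82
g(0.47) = -5.66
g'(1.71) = -10.26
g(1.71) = -13.77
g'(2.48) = -14.88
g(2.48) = -23.45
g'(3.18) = -19.08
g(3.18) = -35.34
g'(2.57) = -15.42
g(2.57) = -24.81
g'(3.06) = -18.36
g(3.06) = -33.09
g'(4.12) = -24.72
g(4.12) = -55.92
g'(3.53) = -21.18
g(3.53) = -42.38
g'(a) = -6*a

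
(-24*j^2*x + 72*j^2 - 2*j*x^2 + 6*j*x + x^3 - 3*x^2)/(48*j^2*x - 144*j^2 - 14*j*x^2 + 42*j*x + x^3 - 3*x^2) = (4*j + x)/(-8*j + x)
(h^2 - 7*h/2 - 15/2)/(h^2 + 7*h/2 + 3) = (h - 5)/(h + 2)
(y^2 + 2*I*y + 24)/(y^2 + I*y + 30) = (y - 4*I)/(y - 5*I)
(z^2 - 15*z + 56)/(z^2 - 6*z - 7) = (z - 8)/(z + 1)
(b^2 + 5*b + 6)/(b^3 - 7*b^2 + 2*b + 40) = (b + 3)/(b^2 - 9*b + 20)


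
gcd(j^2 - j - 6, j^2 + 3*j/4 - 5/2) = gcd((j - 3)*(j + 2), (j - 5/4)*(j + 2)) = j + 2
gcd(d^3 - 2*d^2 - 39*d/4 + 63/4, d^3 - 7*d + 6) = d + 3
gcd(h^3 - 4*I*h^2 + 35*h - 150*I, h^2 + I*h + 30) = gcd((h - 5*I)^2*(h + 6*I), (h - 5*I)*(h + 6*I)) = h^2 + I*h + 30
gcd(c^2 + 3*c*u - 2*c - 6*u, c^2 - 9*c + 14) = c - 2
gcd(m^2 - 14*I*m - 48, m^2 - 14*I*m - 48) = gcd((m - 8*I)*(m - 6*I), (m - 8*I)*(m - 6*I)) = m^2 - 14*I*m - 48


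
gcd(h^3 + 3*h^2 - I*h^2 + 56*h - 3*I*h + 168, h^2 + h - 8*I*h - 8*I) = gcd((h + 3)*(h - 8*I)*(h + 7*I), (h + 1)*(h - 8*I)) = h - 8*I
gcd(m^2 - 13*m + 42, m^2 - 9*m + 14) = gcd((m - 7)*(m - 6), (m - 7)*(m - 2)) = m - 7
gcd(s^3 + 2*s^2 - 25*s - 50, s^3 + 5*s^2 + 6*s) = s + 2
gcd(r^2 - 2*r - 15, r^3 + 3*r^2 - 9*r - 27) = r + 3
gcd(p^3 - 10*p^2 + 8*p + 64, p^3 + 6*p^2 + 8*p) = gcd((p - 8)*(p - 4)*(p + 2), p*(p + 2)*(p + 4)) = p + 2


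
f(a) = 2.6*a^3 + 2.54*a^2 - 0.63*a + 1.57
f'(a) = 7.8*a^2 + 5.08*a - 0.63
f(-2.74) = -31.12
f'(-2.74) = 44.01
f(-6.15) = -503.27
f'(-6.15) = 263.14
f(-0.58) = 2.28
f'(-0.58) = -0.95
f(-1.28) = 1.09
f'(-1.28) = 5.65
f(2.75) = 73.12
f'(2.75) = 72.33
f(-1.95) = -6.82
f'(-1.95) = 19.12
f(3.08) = 99.69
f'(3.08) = 89.01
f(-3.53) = -78.92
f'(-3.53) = 78.63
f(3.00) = 92.74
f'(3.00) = 84.81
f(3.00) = 92.74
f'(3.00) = 84.81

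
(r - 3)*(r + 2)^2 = r^3 + r^2 - 8*r - 12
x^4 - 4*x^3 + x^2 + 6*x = x*(x - 3)*(x - 2)*(x + 1)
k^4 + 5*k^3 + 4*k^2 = k^2*(k + 1)*(k + 4)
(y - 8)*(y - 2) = y^2 - 10*y + 16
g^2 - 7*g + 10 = (g - 5)*(g - 2)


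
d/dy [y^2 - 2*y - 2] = 2*y - 2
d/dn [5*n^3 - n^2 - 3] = n*(15*n - 2)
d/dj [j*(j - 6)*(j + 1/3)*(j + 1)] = 4*j^3 - 14*j^2 - 46*j/3 - 2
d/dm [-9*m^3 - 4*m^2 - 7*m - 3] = -27*m^2 - 8*m - 7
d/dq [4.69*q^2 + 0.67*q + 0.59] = 9.38*q + 0.67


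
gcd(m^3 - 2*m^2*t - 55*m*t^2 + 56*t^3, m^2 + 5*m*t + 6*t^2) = 1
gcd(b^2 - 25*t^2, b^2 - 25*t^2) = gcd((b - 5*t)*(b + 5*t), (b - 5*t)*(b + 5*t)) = -b^2 + 25*t^2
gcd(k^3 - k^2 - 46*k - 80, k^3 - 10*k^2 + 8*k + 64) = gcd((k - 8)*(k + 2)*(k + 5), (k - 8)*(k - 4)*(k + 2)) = k^2 - 6*k - 16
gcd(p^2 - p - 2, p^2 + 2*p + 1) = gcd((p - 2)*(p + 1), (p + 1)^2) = p + 1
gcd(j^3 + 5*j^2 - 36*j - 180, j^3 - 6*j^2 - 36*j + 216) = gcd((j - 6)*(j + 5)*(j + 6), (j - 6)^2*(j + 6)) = j^2 - 36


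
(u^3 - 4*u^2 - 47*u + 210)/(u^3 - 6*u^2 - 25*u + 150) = (u + 7)/(u + 5)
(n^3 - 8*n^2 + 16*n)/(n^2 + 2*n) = (n^2 - 8*n + 16)/(n + 2)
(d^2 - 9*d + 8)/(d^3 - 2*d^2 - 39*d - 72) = (d - 1)/(d^2 + 6*d + 9)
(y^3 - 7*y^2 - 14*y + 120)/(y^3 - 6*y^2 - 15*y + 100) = (y - 6)/(y - 5)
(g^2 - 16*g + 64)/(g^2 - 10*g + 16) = (g - 8)/(g - 2)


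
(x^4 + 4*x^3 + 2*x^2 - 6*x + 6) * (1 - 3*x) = -3*x^5 - 11*x^4 - 2*x^3 + 20*x^2 - 24*x + 6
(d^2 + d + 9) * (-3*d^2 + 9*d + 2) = -3*d^4 + 6*d^3 - 16*d^2 + 83*d + 18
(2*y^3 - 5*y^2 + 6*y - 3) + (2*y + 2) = 2*y^3 - 5*y^2 + 8*y - 1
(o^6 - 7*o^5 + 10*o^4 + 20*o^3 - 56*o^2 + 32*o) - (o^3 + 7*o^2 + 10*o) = o^6 - 7*o^5 + 10*o^4 + 19*o^3 - 63*o^2 + 22*o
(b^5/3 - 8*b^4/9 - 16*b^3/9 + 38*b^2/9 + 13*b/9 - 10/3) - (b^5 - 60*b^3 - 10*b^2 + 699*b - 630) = -2*b^5/3 - 8*b^4/9 + 524*b^3/9 + 128*b^2/9 - 6278*b/9 + 1880/3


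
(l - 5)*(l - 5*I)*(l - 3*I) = l^3 - 5*l^2 - 8*I*l^2 - 15*l + 40*I*l + 75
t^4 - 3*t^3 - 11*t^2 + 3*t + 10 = (t - 5)*(t - 1)*(t + 1)*(t + 2)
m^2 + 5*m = m*(m + 5)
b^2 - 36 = (b - 6)*(b + 6)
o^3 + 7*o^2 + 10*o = o*(o + 2)*(o + 5)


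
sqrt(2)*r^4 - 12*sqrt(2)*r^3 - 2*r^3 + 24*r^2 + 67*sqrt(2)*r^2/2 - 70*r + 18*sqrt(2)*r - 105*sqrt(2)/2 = (r - 7)*(r - 5)*(r - 3*sqrt(2)/2)*(sqrt(2)*r + 1)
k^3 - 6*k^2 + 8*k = k*(k - 4)*(k - 2)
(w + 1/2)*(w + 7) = w^2 + 15*w/2 + 7/2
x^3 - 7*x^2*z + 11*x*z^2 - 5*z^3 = (x - 5*z)*(x - z)^2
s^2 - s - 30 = (s - 6)*(s + 5)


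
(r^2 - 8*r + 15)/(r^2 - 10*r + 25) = (r - 3)/(r - 5)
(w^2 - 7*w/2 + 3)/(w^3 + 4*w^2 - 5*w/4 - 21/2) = 2*(w - 2)/(2*w^2 + 11*w + 14)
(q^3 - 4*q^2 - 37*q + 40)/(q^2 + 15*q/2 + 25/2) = 2*(q^2 - 9*q + 8)/(2*q + 5)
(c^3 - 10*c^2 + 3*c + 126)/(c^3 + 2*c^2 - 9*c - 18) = (c^2 - 13*c + 42)/(c^2 - c - 6)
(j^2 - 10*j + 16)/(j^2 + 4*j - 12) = (j - 8)/(j + 6)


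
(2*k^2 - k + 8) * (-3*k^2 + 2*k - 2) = -6*k^4 + 7*k^3 - 30*k^2 + 18*k - 16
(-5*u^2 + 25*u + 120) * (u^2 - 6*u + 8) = -5*u^4 + 55*u^3 - 70*u^2 - 520*u + 960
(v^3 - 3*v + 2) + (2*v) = v^3 - v + 2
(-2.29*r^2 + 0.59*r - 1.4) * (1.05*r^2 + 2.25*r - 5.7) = -2.4045*r^4 - 4.533*r^3 + 12.9105*r^2 - 6.513*r + 7.98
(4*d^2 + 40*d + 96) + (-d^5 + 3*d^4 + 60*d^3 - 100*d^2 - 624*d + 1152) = -d^5 + 3*d^4 + 60*d^3 - 96*d^2 - 584*d + 1248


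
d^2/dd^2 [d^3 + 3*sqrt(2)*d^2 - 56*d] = 6*d + 6*sqrt(2)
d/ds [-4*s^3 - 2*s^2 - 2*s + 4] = -12*s^2 - 4*s - 2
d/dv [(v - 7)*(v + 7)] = 2*v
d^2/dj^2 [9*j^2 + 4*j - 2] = 18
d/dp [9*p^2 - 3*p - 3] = 18*p - 3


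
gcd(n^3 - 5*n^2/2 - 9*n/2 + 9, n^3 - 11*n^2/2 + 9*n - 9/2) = n^2 - 9*n/2 + 9/2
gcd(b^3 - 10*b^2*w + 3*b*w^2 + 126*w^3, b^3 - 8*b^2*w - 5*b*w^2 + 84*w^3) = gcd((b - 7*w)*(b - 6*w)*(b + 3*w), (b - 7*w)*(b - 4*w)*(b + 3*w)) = -b^2 + 4*b*w + 21*w^2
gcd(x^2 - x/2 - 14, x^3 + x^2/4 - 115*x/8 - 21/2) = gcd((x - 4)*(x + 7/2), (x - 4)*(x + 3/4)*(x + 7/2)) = x^2 - x/2 - 14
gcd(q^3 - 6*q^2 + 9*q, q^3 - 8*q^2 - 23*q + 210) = 1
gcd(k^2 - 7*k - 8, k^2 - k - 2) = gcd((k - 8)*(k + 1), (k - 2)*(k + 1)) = k + 1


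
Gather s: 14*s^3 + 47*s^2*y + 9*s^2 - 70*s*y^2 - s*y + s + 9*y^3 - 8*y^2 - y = 14*s^3 + s^2*(47*y + 9) + s*(-70*y^2 - y + 1) + 9*y^3 - 8*y^2 - y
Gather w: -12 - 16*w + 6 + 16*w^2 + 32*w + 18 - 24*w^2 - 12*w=-8*w^2 + 4*w + 12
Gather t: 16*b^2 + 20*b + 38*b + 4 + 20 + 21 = 16*b^2 + 58*b + 45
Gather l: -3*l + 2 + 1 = 3 - 3*l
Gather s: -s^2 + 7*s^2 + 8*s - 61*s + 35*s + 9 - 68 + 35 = 6*s^2 - 18*s - 24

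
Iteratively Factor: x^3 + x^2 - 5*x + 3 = (x - 1)*(x^2 + 2*x - 3) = (x - 1)*(x + 3)*(x - 1)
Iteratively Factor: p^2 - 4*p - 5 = (p - 5)*(p + 1)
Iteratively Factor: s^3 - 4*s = (s - 2)*(s^2 + 2*s) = s*(s - 2)*(s + 2)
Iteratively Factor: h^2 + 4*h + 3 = (h + 3)*(h + 1)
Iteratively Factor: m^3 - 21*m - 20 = (m + 1)*(m^2 - m - 20) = (m + 1)*(m + 4)*(m - 5)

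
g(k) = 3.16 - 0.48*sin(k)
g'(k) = -0.48*cos(k)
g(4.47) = 3.63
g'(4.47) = 0.12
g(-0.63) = 3.44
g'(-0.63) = -0.39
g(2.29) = 2.80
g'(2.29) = 0.32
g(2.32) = 2.81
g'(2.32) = 0.33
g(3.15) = 3.16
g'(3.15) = 0.48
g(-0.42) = 3.36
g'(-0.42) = -0.44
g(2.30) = 2.80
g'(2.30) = 0.32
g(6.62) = 3.00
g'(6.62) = -0.45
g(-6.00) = 3.03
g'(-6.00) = -0.46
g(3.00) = 3.09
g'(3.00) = 0.48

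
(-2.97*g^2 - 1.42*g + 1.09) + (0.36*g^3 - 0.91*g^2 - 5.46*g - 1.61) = 0.36*g^3 - 3.88*g^2 - 6.88*g - 0.52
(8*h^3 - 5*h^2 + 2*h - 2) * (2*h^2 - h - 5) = 16*h^5 - 18*h^4 - 31*h^3 + 19*h^2 - 8*h + 10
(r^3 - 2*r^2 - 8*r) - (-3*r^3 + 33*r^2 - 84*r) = 4*r^3 - 35*r^2 + 76*r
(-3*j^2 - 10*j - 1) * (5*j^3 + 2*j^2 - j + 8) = -15*j^5 - 56*j^4 - 22*j^3 - 16*j^2 - 79*j - 8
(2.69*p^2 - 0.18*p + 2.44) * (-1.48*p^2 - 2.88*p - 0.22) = -3.9812*p^4 - 7.4808*p^3 - 3.6846*p^2 - 6.9876*p - 0.5368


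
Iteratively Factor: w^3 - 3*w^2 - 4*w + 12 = (w - 2)*(w^2 - w - 6) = (w - 3)*(w - 2)*(w + 2)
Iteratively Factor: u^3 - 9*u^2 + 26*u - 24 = (u - 4)*(u^2 - 5*u + 6) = (u - 4)*(u - 3)*(u - 2)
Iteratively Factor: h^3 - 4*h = (h - 2)*(h^2 + 2*h) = h*(h - 2)*(h + 2)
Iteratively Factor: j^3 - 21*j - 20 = (j + 1)*(j^2 - j - 20) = (j + 1)*(j + 4)*(j - 5)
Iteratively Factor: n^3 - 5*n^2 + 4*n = (n)*(n^2 - 5*n + 4) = n*(n - 4)*(n - 1)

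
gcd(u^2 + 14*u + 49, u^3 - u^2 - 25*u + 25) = 1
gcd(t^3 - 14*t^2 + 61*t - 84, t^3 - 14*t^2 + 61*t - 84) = t^3 - 14*t^2 + 61*t - 84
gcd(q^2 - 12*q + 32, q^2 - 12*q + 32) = q^2 - 12*q + 32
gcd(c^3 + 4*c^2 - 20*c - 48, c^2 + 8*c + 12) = c^2 + 8*c + 12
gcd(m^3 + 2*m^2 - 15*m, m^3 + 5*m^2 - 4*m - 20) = m + 5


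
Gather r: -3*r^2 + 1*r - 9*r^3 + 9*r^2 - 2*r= -9*r^3 + 6*r^2 - r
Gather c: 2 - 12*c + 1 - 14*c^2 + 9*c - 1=-14*c^2 - 3*c + 2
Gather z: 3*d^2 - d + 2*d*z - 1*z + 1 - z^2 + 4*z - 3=3*d^2 - d - z^2 + z*(2*d + 3) - 2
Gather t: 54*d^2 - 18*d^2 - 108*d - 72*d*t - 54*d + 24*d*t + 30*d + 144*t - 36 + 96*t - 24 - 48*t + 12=36*d^2 - 132*d + t*(192 - 48*d) - 48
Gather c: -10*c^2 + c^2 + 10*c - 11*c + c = -9*c^2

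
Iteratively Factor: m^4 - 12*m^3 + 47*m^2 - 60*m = (m)*(m^3 - 12*m^2 + 47*m - 60) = m*(m - 3)*(m^2 - 9*m + 20) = m*(m - 5)*(m - 3)*(m - 4)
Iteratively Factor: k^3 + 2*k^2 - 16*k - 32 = (k - 4)*(k^2 + 6*k + 8) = (k - 4)*(k + 4)*(k + 2)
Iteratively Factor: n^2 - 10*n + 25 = (n - 5)*(n - 5)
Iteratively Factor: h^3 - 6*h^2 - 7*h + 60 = (h - 5)*(h^2 - h - 12) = (h - 5)*(h + 3)*(h - 4)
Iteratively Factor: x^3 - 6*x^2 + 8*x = (x - 4)*(x^2 - 2*x) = x*(x - 4)*(x - 2)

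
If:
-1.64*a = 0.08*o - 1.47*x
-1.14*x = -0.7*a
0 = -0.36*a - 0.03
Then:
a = -0.08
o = 0.77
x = -0.05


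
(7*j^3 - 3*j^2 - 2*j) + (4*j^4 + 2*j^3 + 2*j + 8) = 4*j^4 + 9*j^3 - 3*j^2 + 8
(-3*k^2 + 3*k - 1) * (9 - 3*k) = 9*k^3 - 36*k^2 + 30*k - 9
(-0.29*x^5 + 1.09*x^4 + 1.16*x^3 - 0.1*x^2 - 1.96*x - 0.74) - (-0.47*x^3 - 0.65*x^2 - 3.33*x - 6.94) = -0.29*x^5 + 1.09*x^4 + 1.63*x^3 + 0.55*x^2 + 1.37*x + 6.2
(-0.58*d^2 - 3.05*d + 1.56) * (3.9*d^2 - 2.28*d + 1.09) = -2.262*d^4 - 10.5726*d^3 + 12.4058*d^2 - 6.8813*d + 1.7004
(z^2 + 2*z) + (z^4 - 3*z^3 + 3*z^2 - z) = z^4 - 3*z^3 + 4*z^2 + z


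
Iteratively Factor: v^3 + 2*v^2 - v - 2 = (v + 1)*(v^2 + v - 2) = (v + 1)*(v + 2)*(v - 1)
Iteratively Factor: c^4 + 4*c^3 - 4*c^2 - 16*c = (c + 2)*(c^3 + 2*c^2 - 8*c) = (c - 2)*(c + 2)*(c^2 + 4*c) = c*(c - 2)*(c + 2)*(c + 4)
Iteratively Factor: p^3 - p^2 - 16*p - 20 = (p + 2)*(p^2 - 3*p - 10) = (p + 2)^2*(p - 5)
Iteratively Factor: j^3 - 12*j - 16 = (j + 2)*(j^2 - 2*j - 8) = (j + 2)^2*(j - 4)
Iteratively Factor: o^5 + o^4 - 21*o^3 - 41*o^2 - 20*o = (o + 1)*(o^4 - 21*o^2 - 20*o) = (o + 1)^2*(o^3 - o^2 - 20*o) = (o - 5)*(o + 1)^2*(o^2 + 4*o) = o*(o - 5)*(o + 1)^2*(o + 4)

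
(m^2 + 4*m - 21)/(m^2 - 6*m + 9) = (m + 7)/(m - 3)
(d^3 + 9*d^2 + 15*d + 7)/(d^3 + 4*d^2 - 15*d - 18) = (d^2 + 8*d + 7)/(d^2 + 3*d - 18)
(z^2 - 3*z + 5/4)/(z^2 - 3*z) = (z^2 - 3*z + 5/4)/(z*(z - 3))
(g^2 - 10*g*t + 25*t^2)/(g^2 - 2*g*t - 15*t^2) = (g - 5*t)/(g + 3*t)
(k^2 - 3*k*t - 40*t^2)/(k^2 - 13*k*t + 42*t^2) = (k^2 - 3*k*t - 40*t^2)/(k^2 - 13*k*t + 42*t^2)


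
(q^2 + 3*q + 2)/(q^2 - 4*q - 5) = (q + 2)/(q - 5)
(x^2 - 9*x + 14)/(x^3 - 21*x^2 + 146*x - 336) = (x - 2)/(x^2 - 14*x + 48)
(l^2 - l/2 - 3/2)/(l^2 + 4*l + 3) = (l - 3/2)/(l + 3)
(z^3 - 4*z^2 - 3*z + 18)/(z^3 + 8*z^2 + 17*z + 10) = (z^2 - 6*z + 9)/(z^2 + 6*z + 5)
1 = 1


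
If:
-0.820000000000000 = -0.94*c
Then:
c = 0.87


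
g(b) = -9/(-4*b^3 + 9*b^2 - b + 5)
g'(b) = -9*(12*b^2 - 18*b + 1)/(-4*b^3 + 9*b^2 - b + 5)^2 = 9*(-12*b^2 + 18*b - 1)/(4*b^3 - 9*b^2 + b - 5)^2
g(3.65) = 0.12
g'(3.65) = -0.16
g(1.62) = -0.90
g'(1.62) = -0.30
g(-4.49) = -0.02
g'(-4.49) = -0.01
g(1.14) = -0.93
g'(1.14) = 0.38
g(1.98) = -1.24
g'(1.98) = -2.12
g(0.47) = -1.47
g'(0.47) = 1.16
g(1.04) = -0.98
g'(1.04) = 0.50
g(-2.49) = -0.07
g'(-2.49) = -0.07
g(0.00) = -1.80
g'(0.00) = -0.36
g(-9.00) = 0.00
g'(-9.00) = 0.00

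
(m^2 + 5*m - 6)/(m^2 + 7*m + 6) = (m - 1)/(m + 1)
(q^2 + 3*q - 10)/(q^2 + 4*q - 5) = (q - 2)/(q - 1)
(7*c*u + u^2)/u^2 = (7*c + u)/u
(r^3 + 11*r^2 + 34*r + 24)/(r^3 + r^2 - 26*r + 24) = (r^2 + 5*r + 4)/(r^2 - 5*r + 4)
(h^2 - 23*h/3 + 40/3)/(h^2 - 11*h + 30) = (h - 8/3)/(h - 6)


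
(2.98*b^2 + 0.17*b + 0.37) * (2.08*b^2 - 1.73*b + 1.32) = 6.1984*b^4 - 4.8018*b^3 + 4.4091*b^2 - 0.4157*b + 0.4884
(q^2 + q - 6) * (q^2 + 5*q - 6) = q^4 + 6*q^3 - 7*q^2 - 36*q + 36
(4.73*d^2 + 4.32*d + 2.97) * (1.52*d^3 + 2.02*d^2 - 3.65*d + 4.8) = 7.1896*d^5 + 16.121*d^4 - 4.0237*d^3 + 12.9354*d^2 + 9.8955*d + 14.256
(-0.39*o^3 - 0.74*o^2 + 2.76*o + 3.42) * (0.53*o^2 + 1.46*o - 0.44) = -0.2067*o^5 - 0.9616*o^4 + 0.554*o^3 + 6.1678*o^2 + 3.7788*o - 1.5048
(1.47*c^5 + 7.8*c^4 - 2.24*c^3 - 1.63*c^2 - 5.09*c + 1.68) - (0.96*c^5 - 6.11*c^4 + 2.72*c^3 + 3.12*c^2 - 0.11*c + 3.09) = 0.51*c^5 + 13.91*c^4 - 4.96*c^3 - 4.75*c^2 - 4.98*c - 1.41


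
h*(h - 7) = h^2 - 7*h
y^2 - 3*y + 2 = (y - 2)*(y - 1)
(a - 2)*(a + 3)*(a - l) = a^3 - a^2*l + a^2 - a*l - 6*a + 6*l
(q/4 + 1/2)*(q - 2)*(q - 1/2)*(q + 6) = q^4/4 + 11*q^3/8 - 7*q^2/4 - 11*q/2 + 3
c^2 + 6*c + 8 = (c + 2)*(c + 4)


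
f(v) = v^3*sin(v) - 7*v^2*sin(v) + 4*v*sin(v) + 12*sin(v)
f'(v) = v^3*cos(v) + 3*v^2*sin(v) - 7*v^2*cos(v) - 14*v*sin(v) + 4*v*cos(v) + 4*sin(v) + 12*cos(v)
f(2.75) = -3.49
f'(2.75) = 3.94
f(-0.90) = -1.57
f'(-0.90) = -13.66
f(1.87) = 1.47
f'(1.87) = -11.62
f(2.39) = -3.26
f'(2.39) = -4.93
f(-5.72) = -228.00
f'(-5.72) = -263.81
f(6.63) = 7.56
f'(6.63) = 35.56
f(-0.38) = -3.49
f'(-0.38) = 5.13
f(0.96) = 8.42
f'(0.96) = 0.42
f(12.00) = -418.53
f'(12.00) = 514.40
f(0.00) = 0.00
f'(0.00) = 12.00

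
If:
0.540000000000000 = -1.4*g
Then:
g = -0.39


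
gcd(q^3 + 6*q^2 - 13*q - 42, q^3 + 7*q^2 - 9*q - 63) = q^2 + 4*q - 21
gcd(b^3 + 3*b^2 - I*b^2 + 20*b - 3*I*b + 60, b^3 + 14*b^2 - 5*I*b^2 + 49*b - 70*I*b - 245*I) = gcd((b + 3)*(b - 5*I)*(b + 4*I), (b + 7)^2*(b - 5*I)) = b - 5*I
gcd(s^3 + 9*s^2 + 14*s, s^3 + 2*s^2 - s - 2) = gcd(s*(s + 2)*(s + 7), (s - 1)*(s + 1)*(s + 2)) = s + 2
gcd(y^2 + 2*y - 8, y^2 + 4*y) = y + 4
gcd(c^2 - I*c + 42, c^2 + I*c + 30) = c + 6*I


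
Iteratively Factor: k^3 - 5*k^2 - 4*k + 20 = (k - 5)*(k^2 - 4) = (k - 5)*(k - 2)*(k + 2)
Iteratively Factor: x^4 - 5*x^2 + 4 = (x + 2)*(x^3 - 2*x^2 - x + 2) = (x - 2)*(x + 2)*(x^2 - 1) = (x - 2)*(x - 1)*(x + 2)*(x + 1)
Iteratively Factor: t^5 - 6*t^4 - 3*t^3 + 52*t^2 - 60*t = (t - 5)*(t^4 - t^3 - 8*t^2 + 12*t) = (t - 5)*(t - 2)*(t^3 + t^2 - 6*t) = (t - 5)*(t - 2)^2*(t^2 + 3*t) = t*(t - 5)*(t - 2)^2*(t + 3)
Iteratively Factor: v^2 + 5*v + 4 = (v + 4)*(v + 1)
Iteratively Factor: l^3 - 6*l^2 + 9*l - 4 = (l - 4)*(l^2 - 2*l + 1) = (l - 4)*(l - 1)*(l - 1)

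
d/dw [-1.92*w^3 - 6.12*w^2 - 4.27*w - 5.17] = -5.76*w^2 - 12.24*w - 4.27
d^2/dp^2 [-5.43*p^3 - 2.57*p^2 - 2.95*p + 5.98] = -32.58*p - 5.14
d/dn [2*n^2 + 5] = 4*n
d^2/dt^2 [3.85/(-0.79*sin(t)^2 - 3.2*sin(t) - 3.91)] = (9.61114*sin(t)^4 + 29.1984*sin(t)^3 - 22.56177*sin(t)^2 - 106.568*sin(t) - 55.06347)/(0.79*sin(t)^2 + 3.2*sin(t) + 3.91)^3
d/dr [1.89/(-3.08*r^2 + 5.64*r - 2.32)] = (11.6424*r - 10.6596)/(3.08*r^2 - 5.64*r + 2.32)^2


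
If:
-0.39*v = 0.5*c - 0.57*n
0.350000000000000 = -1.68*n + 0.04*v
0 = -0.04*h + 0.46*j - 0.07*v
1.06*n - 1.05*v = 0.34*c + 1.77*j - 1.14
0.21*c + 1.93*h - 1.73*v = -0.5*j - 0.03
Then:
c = -0.87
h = 0.79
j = 0.20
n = -0.19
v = 0.85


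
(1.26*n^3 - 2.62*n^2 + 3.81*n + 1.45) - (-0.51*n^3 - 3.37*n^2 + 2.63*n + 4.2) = 1.77*n^3 + 0.75*n^2 + 1.18*n - 2.75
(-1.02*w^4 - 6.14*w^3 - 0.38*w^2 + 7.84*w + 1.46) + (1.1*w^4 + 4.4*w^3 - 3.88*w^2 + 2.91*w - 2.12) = 0.0800000000000001*w^4 - 1.74*w^3 - 4.26*w^2 + 10.75*w - 0.66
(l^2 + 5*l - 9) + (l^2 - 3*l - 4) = 2*l^2 + 2*l - 13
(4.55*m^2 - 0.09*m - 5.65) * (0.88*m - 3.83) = 4.004*m^3 - 17.5057*m^2 - 4.6273*m + 21.6395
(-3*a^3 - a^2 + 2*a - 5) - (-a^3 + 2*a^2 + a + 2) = -2*a^3 - 3*a^2 + a - 7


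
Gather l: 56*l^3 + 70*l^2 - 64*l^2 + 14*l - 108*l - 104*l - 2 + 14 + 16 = 56*l^3 + 6*l^2 - 198*l + 28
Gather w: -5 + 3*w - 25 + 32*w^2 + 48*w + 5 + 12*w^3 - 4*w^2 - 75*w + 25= 12*w^3 + 28*w^2 - 24*w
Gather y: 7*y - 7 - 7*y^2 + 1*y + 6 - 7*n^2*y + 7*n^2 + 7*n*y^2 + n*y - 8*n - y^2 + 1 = 7*n^2 - 8*n + y^2*(7*n - 8) + y*(-7*n^2 + n + 8)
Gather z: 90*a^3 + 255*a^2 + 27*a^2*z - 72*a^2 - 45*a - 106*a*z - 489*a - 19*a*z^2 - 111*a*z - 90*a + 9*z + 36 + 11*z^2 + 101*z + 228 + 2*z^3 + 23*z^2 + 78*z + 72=90*a^3 + 183*a^2 - 624*a + 2*z^3 + z^2*(34 - 19*a) + z*(27*a^2 - 217*a + 188) + 336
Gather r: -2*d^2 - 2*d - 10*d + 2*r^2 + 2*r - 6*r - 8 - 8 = -2*d^2 - 12*d + 2*r^2 - 4*r - 16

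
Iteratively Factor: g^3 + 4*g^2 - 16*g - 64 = (g - 4)*(g^2 + 8*g + 16) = (g - 4)*(g + 4)*(g + 4)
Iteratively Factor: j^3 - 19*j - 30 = (j + 3)*(j^2 - 3*j - 10) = (j + 2)*(j + 3)*(j - 5)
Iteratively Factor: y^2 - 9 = (y - 3)*(y + 3)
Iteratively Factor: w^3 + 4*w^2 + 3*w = (w)*(w^2 + 4*w + 3) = w*(w + 1)*(w + 3)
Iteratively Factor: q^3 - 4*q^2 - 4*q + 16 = (q - 4)*(q^2 - 4) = (q - 4)*(q - 2)*(q + 2)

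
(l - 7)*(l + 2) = l^2 - 5*l - 14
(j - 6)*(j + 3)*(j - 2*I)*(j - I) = j^4 - 3*j^3 - 3*I*j^3 - 20*j^2 + 9*I*j^2 + 6*j + 54*I*j + 36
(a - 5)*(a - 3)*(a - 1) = a^3 - 9*a^2 + 23*a - 15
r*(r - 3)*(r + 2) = r^3 - r^2 - 6*r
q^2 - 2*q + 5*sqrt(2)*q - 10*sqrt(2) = (q - 2)*(q + 5*sqrt(2))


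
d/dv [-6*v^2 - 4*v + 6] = -12*v - 4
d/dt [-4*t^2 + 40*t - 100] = 40 - 8*t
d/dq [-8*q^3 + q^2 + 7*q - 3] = -24*q^2 + 2*q + 7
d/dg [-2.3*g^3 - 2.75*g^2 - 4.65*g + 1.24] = -6.9*g^2 - 5.5*g - 4.65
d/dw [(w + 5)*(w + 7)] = 2*w + 12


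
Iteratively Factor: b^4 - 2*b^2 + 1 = (b + 1)*(b^3 - b^2 - b + 1) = (b - 1)*(b + 1)*(b^2 - 1) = (b - 1)^2*(b + 1)*(b + 1)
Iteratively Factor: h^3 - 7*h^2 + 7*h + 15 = (h - 5)*(h^2 - 2*h - 3) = (h - 5)*(h - 3)*(h + 1)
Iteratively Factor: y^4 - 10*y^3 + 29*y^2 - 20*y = (y - 1)*(y^3 - 9*y^2 + 20*y) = (y - 4)*(y - 1)*(y^2 - 5*y) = (y - 5)*(y - 4)*(y - 1)*(y)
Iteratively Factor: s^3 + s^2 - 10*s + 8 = (s - 2)*(s^2 + 3*s - 4) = (s - 2)*(s - 1)*(s + 4)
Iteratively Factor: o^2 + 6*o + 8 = (o + 4)*(o + 2)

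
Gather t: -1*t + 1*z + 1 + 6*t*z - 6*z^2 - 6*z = t*(6*z - 1) - 6*z^2 - 5*z + 1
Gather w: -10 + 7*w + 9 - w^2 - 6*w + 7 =-w^2 + w + 6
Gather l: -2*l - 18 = -2*l - 18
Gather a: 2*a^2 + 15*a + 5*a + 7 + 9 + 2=2*a^2 + 20*a + 18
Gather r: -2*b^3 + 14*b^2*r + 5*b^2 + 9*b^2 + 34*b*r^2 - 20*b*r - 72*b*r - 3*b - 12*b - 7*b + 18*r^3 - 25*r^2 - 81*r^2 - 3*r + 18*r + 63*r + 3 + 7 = -2*b^3 + 14*b^2 - 22*b + 18*r^3 + r^2*(34*b - 106) + r*(14*b^2 - 92*b + 78) + 10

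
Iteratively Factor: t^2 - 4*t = (t - 4)*(t)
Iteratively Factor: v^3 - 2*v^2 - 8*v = (v)*(v^2 - 2*v - 8) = v*(v - 4)*(v + 2)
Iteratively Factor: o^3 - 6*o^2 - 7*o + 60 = (o + 3)*(o^2 - 9*o + 20) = (o - 5)*(o + 3)*(o - 4)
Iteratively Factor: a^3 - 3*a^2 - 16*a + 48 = (a - 4)*(a^2 + a - 12) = (a - 4)*(a + 4)*(a - 3)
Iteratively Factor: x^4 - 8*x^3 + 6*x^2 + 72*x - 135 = (x - 5)*(x^3 - 3*x^2 - 9*x + 27) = (x - 5)*(x - 3)*(x^2 - 9) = (x - 5)*(x - 3)^2*(x + 3)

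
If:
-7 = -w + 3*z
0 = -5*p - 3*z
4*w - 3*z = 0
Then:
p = 28/15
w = -7/3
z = -28/9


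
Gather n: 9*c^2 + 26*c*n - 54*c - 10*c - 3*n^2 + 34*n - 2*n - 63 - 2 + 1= 9*c^2 - 64*c - 3*n^2 + n*(26*c + 32) - 64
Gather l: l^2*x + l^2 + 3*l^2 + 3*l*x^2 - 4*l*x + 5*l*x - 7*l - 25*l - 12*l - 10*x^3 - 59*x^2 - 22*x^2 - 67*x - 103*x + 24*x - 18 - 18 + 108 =l^2*(x + 4) + l*(3*x^2 + x - 44) - 10*x^3 - 81*x^2 - 146*x + 72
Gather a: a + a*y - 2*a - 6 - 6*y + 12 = a*(y - 1) - 6*y + 6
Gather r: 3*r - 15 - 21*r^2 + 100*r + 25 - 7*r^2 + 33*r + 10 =-28*r^2 + 136*r + 20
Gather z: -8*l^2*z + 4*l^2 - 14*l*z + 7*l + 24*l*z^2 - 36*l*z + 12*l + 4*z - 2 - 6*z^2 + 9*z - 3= 4*l^2 + 19*l + z^2*(24*l - 6) + z*(-8*l^2 - 50*l + 13) - 5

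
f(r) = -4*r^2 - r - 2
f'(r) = -8*r - 1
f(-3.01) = -35.23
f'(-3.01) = 23.08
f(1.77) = -16.30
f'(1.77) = -15.16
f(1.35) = -10.64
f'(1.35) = -11.80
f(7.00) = -205.00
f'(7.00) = -57.00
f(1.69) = -15.11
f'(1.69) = -14.52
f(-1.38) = -8.24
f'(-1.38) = 10.04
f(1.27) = -9.72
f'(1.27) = -11.16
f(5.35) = -121.84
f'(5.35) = -43.80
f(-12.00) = -566.00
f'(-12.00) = 95.00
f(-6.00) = -140.00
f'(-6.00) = 47.00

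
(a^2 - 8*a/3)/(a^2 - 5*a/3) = (3*a - 8)/(3*a - 5)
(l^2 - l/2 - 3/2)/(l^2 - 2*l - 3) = (l - 3/2)/(l - 3)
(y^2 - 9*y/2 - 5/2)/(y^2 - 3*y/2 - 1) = (y - 5)/(y - 2)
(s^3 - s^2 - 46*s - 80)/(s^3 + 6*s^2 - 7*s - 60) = (s^2 - 6*s - 16)/(s^2 + s - 12)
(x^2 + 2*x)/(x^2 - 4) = x/(x - 2)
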